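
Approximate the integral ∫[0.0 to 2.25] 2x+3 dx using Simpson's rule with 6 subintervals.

f(x) = 2x+3
a = 0.0, b = 2.25, n = 6
h = (b - a)/n = 0.375000

Simpson's rule: (h/3)[f(x₀) + 4f(x₁) + 2f(x₂) + ... + f(xₙ)]

x_0 = 0.0000, f(x_0) = 3.000000, coefficient = 1
x_1 = 0.3750, f(x_1) = 3.750000, coefficient = 4
x_2 = 0.7500, f(x_2) = 4.500000, coefficient = 2
x_3 = 1.1250, f(x_3) = 5.250000, coefficient = 4
x_4 = 1.5000, f(x_4) = 6.000000, coefficient = 2
x_5 = 1.8750, f(x_5) = 6.750000, coefficient = 4
x_6 = 2.2500, f(x_6) = 7.500000, coefficient = 1

I ≈ (0.375000/3) × 94.500000 = 11.812500
Exact value: 11.812500
Error: 0.000000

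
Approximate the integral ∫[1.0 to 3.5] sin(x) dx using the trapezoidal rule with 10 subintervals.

f(x) = sin(x)
a = 1.0, b = 3.5, n = 10
h = (b - a)/n = 0.250000

Trapezoidal rule: (h/2)[f(x₀) + 2f(x₁) + 2f(x₂) + ... + f(xₙ)]

x_0 = 1.0000, f(x_0) = 0.841471, coefficient = 1
x_1 = 1.2500, f(x_1) = 0.948985, coefficient = 2
x_2 = 1.5000, f(x_2) = 0.997495, coefficient = 2
x_3 = 1.7500, f(x_3) = 0.983986, coefficient = 2
x_4 = 2.0000, f(x_4) = 0.909297, coefficient = 2
x_5 = 2.2500, f(x_5) = 0.778073, coefficient = 2
x_6 = 2.5000, f(x_6) = 0.598472, coefficient = 2
x_7 = 2.7500, f(x_7) = 0.381661, coefficient = 2
x_8 = 3.0000, f(x_8) = 0.141120, coefficient = 2
x_9 = 3.2500, f(x_9) = -0.108195, coefficient = 2
x_10 = 3.5000, f(x_10) = -0.350783, coefficient = 1

I ≈ (0.250000/2) × 11.752476 = 1.469060
Exact value: 1.476759
Error: 0.007699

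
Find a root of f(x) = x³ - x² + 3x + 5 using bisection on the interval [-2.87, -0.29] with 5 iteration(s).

f(x) = x³ - x² + 3x + 5
Initial interval: [-2.87, -0.29]

Iteration 1:
  c_1 = (-2.870000 + (-0.290000))/2 = -1.580000
  f(c_1) = f(-1.580000) = -6.180712
  f(a) × f(c) ≥ 0, new interval: [-1.580000, -0.290000]
Iteration 2:
  c_2 = (-1.580000 + (-0.290000))/2 = -0.935000
  f(c_2) = f(-0.935000) = 0.503375
  f(a) × f(c) < 0, new interval: [-1.580000, -0.935000]
Iteration 3:
  c_3 = (-1.580000 + (-0.935000))/2 = -1.257500
  f(c_3) = f(-1.257500) = -2.342299
  f(a) × f(c) ≥ 0, new interval: [-1.257500, -0.935000]
Iteration 4:
  c_4 = (-1.257500 + (-0.935000))/2 = -1.096250
  f(c_4) = f(-1.096250) = -0.807948
  f(a) × f(c) ≥ 0, new interval: [-1.096250, -0.935000]
Iteration 5:
  c_5 = (-1.096250 + (-0.935000))/2 = -1.015625
  f(c_5) = f(-1.015625) = -0.125980
  f(a) × f(c) ≥ 0, new interval: [-1.015625, -0.935000]

After 5 iteration(s), the approximation is c_5 = -1.015625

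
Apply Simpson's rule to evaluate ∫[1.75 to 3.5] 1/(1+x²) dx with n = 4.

f(x) = 1/(1+x²)
a = 1.75, b = 3.5, n = 4
h = (b - a)/n = 0.437500

Simpson's rule: (h/3)[f(x₀) + 4f(x₁) + 2f(x₂) + ... + f(xₙ)]

x_0 = 1.7500, f(x_0) = 0.246154, coefficient = 1
x_1 = 2.1875, f(x_1) = 0.172856, coefficient = 4
x_2 = 2.6250, f(x_2) = 0.126733, coefficient = 2
x_3 = 3.0625, f(x_3) = 0.096349, coefficient = 4
x_4 = 3.5000, f(x_4) = 0.075472, coefficient = 1

I ≈ (0.437500/3) × 1.651913 = 0.240904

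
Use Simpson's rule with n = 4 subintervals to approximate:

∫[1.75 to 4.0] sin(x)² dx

f(x) = sin(x)²
a = 1.75, b = 4.0, n = 4
h = (b - a)/n = 0.562500

Simpson's rule: (h/3)[f(x₀) + 4f(x₁) + 2f(x₂) + ... + f(xₙ)]

x_0 = 1.7500, f(x_0) = 0.968228, coefficient = 1
x_1 = 2.3125, f(x_1) = 0.543639, coefficient = 4
x_2 = 2.8750, f(x_2) = 0.069404, coefficient = 2
x_3 = 3.4375, f(x_3) = 0.085035, coefficient = 4
x_4 = 4.0000, f(x_4) = 0.572750, coefficient = 1

I ≈ (0.562500/3) × 4.194482 = 0.786465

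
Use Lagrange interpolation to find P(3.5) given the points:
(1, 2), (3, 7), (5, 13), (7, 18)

Lagrange interpolation formula:
P(x) = Σ yᵢ × Lᵢ(x)
where Lᵢ(x) = Π_{j≠i} (x - xⱼ)/(xᵢ - xⱼ)

L_0(3.5) = (3.5 - 3)/(1 - 3) × (3.5 - 5)/(1 - 5) × (3.5 - 7)/(1 - 7) = -0.054688
L_1(3.5) = (3.5 - 1)/(3 - 1) × (3.5 - 5)/(3 - 5) × (3.5 - 7)/(3 - 7) = 0.820312
L_2(3.5) = (3.5 - 1)/(5 - 1) × (3.5 - 3)/(5 - 3) × (3.5 - 7)/(5 - 7) = 0.273438
L_3(3.5) = (3.5 - 1)/(7 - 1) × (3.5 - 3)/(7 - 3) × (3.5 - 5)/(7 - 5) = -0.039062

P(3.5) = 2×L_0(3.5) + 7×L_1(3.5) + 13×L_2(3.5) + 18×L_3(3.5)
P(3.5) = 8.484375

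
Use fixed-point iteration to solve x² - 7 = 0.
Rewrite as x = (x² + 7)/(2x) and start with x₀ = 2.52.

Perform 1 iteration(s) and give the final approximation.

Equation: x² - 7 = 0
Fixed-point form: x = (x² + 7)/(2x)
x₀ = 2.52

x_1 = g(2.520000) = 2.648889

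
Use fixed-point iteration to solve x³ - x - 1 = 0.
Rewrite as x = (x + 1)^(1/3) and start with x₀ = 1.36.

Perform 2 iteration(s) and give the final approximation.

Equation: x³ - x - 1 = 0
Fixed-point form: x = (x + 1)^(1/3)
x₀ = 1.36

x_1 = g(1.360000) = 1.331386
x_2 = g(1.331386) = 1.325983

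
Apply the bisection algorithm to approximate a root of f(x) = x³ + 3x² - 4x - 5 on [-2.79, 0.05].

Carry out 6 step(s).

f(x) = x³ + 3x² - 4x - 5
Initial interval: [-2.79, 0.05]

Iteration 1:
  c_1 = (-2.790000 + 0.050000)/2 = -1.370000
  f(c_1) = f(-1.370000) = 3.539347
  f(a) × f(c) ≥ 0, new interval: [-1.370000, 0.050000]
Iteration 2:
  c_2 = (-1.370000 + 0.050000)/2 = -0.660000
  f(c_2) = f(-0.660000) = -1.340696
  f(a) × f(c) < 0, new interval: [-1.370000, -0.660000]
Iteration 3:
  c_3 = (-1.370000 + (-0.660000))/2 = -1.015000
  f(c_3) = f(-1.015000) = 1.104997
  f(a) × f(c) ≥ 0, new interval: [-1.015000, -0.660000]
Iteration 4:
  c_4 = (-1.015000 + (-0.660000))/2 = -0.837500
  f(c_4) = f(-0.837500) = -0.133209
  f(a) × f(c) < 0, new interval: [-1.015000, -0.837500]
Iteration 5:
  c_5 = (-1.015000 + (-0.837500))/2 = -0.926250
  f(c_5) = f(-0.926250) = 0.484151
  f(a) × f(c) ≥ 0, new interval: [-0.926250, -0.837500]
Iteration 6:
  c_6 = (-0.926250 + (-0.837500))/2 = -0.881875
  f(c_6) = f(-0.881875) = 0.174773
  f(a) × f(c) ≥ 0, new interval: [-0.881875, -0.837500]

After 6 iteration(s), the approximation is c_6 = -0.881875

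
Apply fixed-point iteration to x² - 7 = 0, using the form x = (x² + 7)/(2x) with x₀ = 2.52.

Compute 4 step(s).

Equation: x² - 7 = 0
Fixed-point form: x = (x² + 7)/(2x)
x₀ = 2.52

x_1 = g(2.520000) = 2.648889
x_2 = g(2.648889) = 2.645753
x_3 = g(2.645753) = 2.645751
x_4 = g(2.645751) = 2.645751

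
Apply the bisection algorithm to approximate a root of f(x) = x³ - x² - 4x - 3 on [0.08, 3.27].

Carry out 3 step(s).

f(x) = x³ - x² - 4x - 3
Initial interval: [0.08, 3.27]

Iteration 1:
  c_1 = (0.080000 + 3.270000)/2 = 1.675000
  f(c_1) = f(1.675000) = -7.806203
  f(a) × f(c) ≥ 0, new interval: [1.675000, 3.270000]
Iteration 2:
  c_2 = (1.675000 + 3.270000)/2 = 2.472500
  f(c_2) = f(2.472500) = -3.888230
  f(a) × f(c) ≥ 0, new interval: [2.472500, 3.270000]
Iteration 3:
  c_3 = (2.472500 + 3.270000)/2 = 2.871250
  f(c_3) = f(2.871250) = 0.941728
  f(a) × f(c) < 0, new interval: [2.472500, 2.871250]

After 3 iteration(s), the approximation is c_3 = 2.871250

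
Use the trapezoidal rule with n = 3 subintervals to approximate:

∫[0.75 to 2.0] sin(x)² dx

f(x) = sin(x)²
a = 0.75, b = 2.0, n = 3
h = (b - a)/n = 0.416667

Trapezoidal rule: (h/2)[f(x₀) + 2f(x₁) + 2f(x₂) + ... + f(xₙ)]

x_0 = 0.7500, f(x_0) = 0.464631, coefficient = 1
x_1 = 1.1667, f(x_1) = 0.845379, coefficient = 2
x_2 = 1.5833, f(x_2) = 0.999843, coefficient = 2
x_3 = 2.0000, f(x_3) = 0.826822, coefficient = 1

I ≈ (0.416667/2) × 4.981897 = 1.037895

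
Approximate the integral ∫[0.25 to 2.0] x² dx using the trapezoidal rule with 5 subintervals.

f(x) = x²
a = 0.25, b = 2.0, n = 5
h = (b - a)/n = 0.350000

Trapezoidal rule: (h/2)[f(x₀) + 2f(x₁) + 2f(x₂) + ... + f(xₙ)]

x_0 = 0.2500, f(x_0) = 0.062500, coefficient = 1
x_1 = 0.6000, f(x_1) = 0.360000, coefficient = 2
x_2 = 0.9500, f(x_2) = 0.902500, coefficient = 2
x_3 = 1.3000, f(x_3) = 1.690000, coefficient = 2
x_4 = 1.6500, f(x_4) = 2.722500, coefficient = 2
x_5 = 2.0000, f(x_5) = 4.000000, coefficient = 1

I ≈ (0.350000/2) × 15.412500 = 2.697187
Exact value: 2.661458
Error: 0.035729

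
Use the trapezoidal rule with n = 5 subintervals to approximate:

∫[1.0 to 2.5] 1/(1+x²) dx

f(x) = 1/(1+x²)
a = 1.0, b = 2.5, n = 5
h = (b - a)/n = 0.300000

Trapezoidal rule: (h/2)[f(x₀) + 2f(x₁) + 2f(x₂) + ... + f(xₙ)]

x_0 = 1.0000, f(x_0) = 0.500000, coefficient = 1
x_1 = 1.3000, f(x_1) = 0.371747, coefficient = 2
x_2 = 1.6000, f(x_2) = 0.280899, coefficient = 2
x_3 = 1.9000, f(x_3) = 0.216920, coefficient = 2
x_4 = 2.2000, f(x_4) = 0.171233, coefficient = 2
x_5 = 2.5000, f(x_5) = 0.137931, coefficient = 1

I ≈ (0.300000/2) × 2.719528 = 0.407929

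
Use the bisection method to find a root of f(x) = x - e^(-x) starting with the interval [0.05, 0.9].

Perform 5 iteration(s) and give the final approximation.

f(x) = x - e^(-x)
Initial interval: [0.05, 0.9]

Iteration 1:
  c_1 = (0.050000 + 0.900000)/2 = 0.475000
  f(c_1) = f(0.475000) = -0.146885
  f(a) × f(c) ≥ 0, new interval: [0.475000, 0.900000]
Iteration 2:
  c_2 = (0.475000 + 0.900000)/2 = 0.687500
  f(c_2) = f(0.687500) = 0.184668
  f(a) × f(c) < 0, new interval: [0.475000, 0.687500]
Iteration 3:
  c_3 = (0.475000 + 0.687500)/2 = 0.581250
  f(c_3) = f(0.581250) = 0.022051
  f(a) × f(c) < 0, new interval: [0.475000, 0.581250]
Iteration 4:
  c_4 = (0.475000 + 0.581250)/2 = 0.528125
  f(c_4) = f(0.528125) = -0.061585
  f(a) × f(c) ≥ 0, new interval: [0.528125, 0.581250]
Iteration 5:
  c_5 = (0.528125 + 0.581250)/2 = 0.554688
  f(c_5) = f(0.554688) = -0.019564
  f(a) × f(c) ≥ 0, new interval: [0.554688, 0.581250]

After 5 iteration(s), the approximation is c_5 = 0.554688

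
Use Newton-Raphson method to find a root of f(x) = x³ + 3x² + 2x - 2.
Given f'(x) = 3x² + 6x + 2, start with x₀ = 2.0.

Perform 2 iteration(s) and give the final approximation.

f(x) = x³ + 3x² + 2x - 2
f'(x) = 3x² + 6x + 2
x₀ = 2.0

Newton-Raphson formula: x_{n+1} = x_n - f(x_n)/f'(x_n)

Iteration 1:
  f(2.000000) = 22.000000
  f'(2.000000) = 26.000000
  x_1 = 2.000000 - 22.000000/26.000000 = 1.153846
Iteration 2:
  f(1.153846) = 5.837961
  f'(1.153846) = 12.917160
  x_2 = 1.153846 - 5.837961/12.917160 = 0.701892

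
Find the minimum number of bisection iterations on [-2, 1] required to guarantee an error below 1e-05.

We need (b-a)/2^n ≤ 1e-05
(1 - (-2))/2^n ≤ 1e-05
3/2^n ≤ 1e-05
2^n ≥ 300000
n ≥ log₂(300000) = 18.19
n ≥ 19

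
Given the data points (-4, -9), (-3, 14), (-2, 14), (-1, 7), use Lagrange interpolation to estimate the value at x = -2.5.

Lagrange interpolation formula:
P(x) = Σ yᵢ × Lᵢ(x)
where Lᵢ(x) = Π_{j≠i} (x - xⱼ)/(xᵢ - xⱼ)

L_0(-2.5) = (-2.5 - (-3))/(-4 - (-3)) × (-2.5 - (-2))/(-4 - (-2)) × (-2.5 - (-1))/(-4 - (-1)) = -0.062500
L_1(-2.5) = (-2.5 - (-4))/(-3 - (-4)) × (-2.5 - (-2))/(-3 - (-2)) × (-2.5 - (-1))/(-3 - (-1)) = 0.562500
L_2(-2.5) = (-2.5 - (-4))/(-2 - (-4)) × (-2.5 - (-3))/(-2 - (-3)) × (-2.5 - (-1))/(-2 - (-1)) = 0.562500
L_3(-2.5) = (-2.5 - (-4))/(-1 - (-4)) × (-2.5 - (-3))/(-1 - (-3)) × (-2.5 - (-2))/(-1 - (-2)) = -0.062500

P(-2.5) = (-9)×L_0(-2.5) + 14×L_1(-2.5) + 14×L_2(-2.5) + 7×L_3(-2.5)
P(-2.5) = 15.875000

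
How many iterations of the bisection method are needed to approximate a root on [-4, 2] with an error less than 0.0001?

We need (b-a)/2^n ≤ 0.0001
(2 - (-4))/2^n ≤ 0.0001
6/2^n ≤ 0.0001
2^n ≥ 60000
n ≥ log₂(60000) = 15.87
n ≥ 16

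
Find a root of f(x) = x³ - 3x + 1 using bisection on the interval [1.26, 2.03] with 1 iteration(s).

f(x) = x³ - 3x + 1
Initial interval: [1.26, 2.03]

Iteration 1:
  c_1 = (1.260000 + 2.030000)/2 = 1.645000
  f(c_1) = f(1.645000) = 0.516411
  f(a) × f(c) < 0, new interval: [1.260000, 1.645000]

After 1 iteration(s), the approximation is c_1 = 1.645000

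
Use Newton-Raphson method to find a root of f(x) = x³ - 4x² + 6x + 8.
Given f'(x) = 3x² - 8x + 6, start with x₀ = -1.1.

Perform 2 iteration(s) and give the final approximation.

f(x) = x³ - 4x² + 6x + 8
f'(x) = 3x² - 8x + 6
x₀ = -1.1

Newton-Raphson formula: x_{n+1} = x_n - f(x_n)/f'(x_n)

Iteration 1:
  f(-1.100000) = -4.771000
  f'(-1.100000) = 18.430000
  x_1 = -1.100000 - (-4.771000)/18.430000 = -0.841129
Iteration 2:
  f(-0.841129) = -0.471857
  f'(-0.841129) = 14.851521
  x_2 = -0.841129 - (-0.471857)/14.851521 = -0.809357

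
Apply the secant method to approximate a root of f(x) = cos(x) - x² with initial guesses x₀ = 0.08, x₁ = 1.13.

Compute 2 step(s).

f(x) = cos(x) - x²
x₀ = 0.08, x₁ = 1.13

Secant formula: x_{n+1} = x_n - f(x_n)(x_n - x_{n-1})/(f(x_n) - f(x_{n-1}))

Iteration 1:
  f(0.080000) = 0.990402
  f(1.130000) = -0.850240
  x_2 = 1.130000 - (-0.850240)×(1.130000 - 0.080000)/(-0.850240 - 0.990402)
       = 0.644978
Iteration 2:
  f(1.130000) = -0.850240
  f(0.644978) = 0.383117
  x_3 = 0.644978 - 0.383117×(0.644978 - 1.130000)/(0.383117 - (-0.850240))
       = 0.795640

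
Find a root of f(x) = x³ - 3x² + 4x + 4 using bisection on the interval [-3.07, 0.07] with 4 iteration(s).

f(x) = x³ - 3x² + 4x + 4
Initial interval: [-3.07, 0.07]

Iteration 1:
  c_1 = (-3.070000 + 0.070000)/2 = -1.500000
  f(c_1) = f(-1.500000) = -12.125000
  f(a) × f(c) ≥ 0, new interval: [-1.500000, 0.070000]
Iteration 2:
  c_2 = (-1.500000 + 0.070000)/2 = -0.715000
  f(c_2) = f(-0.715000) = -0.759201
  f(a) × f(c) ≥ 0, new interval: [-0.715000, 0.070000]
Iteration 3:
  c_3 = (-0.715000 + 0.070000)/2 = -0.322500
  f(c_3) = f(-0.322500) = 2.364439
  f(a) × f(c) < 0, new interval: [-0.715000, -0.322500]
Iteration 4:
  c_4 = (-0.715000 + (-0.322500))/2 = -0.518750
  f(c_4) = f(-0.518750) = 0.978099
  f(a) × f(c) < 0, new interval: [-0.715000, -0.518750]

After 4 iteration(s), the approximation is c_4 = -0.518750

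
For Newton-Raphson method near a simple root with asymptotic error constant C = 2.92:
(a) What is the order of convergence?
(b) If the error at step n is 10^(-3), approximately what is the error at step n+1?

(a) Newton-Raphson has quadratic (order 2) convergence near simple roots.
    This means |e_{n+1}| ≈ C|e_n|².

(b) With |e_n| = 10^(-3) and C = 2.92:
    |e_{n+1}| ≈ 2.92 × (10^(-3))² = 2.92 × 10^(-6)

(a) 2 (quadratic); (b) |e_{n+1}| ≈ 2.920e-06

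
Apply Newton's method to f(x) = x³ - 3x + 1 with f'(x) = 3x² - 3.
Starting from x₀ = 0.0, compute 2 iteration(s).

f(x) = x³ - 3x + 1
f'(x) = 3x² - 3
x₀ = 0.0

Newton-Raphson formula: x_{n+1} = x_n - f(x_n)/f'(x_n)

Iteration 1:
  f(0.000000) = 1.000000
  f'(0.000000) = -3.000000
  x_1 = 0.000000 - 1.000000/(-3.000000) = 0.333333
Iteration 2:
  f(0.333333) = 0.037037
  f'(0.333333) = -2.666667
  x_2 = 0.333333 - 0.037037/(-2.666667) = 0.347222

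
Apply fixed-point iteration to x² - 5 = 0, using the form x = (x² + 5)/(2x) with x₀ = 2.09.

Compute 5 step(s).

Equation: x² - 5 = 0
Fixed-point form: x = (x² + 5)/(2x)
x₀ = 2.09

x_1 = g(2.090000) = 2.241172
x_2 = g(2.241172) = 2.236074
x_3 = g(2.236074) = 2.236068
x_4 = g(2.236068) = 2.236068
x_5 = g(2.236068) = 2.236068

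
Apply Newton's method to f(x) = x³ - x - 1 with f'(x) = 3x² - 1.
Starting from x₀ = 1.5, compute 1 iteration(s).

f(x) = x³ - x - 1
f'(x) = 3x² - 1
x₀ = 1.5

Newton-Raphson formula: x_{n+1} = x_n - f(x_n)/f'(x_n)

Iteration 1:
  f(1.500000) = 0.875000
  f'(1.500000) = 5.750000
  x_1 = 1.500000 - 0.875000/5.750000 = 1.347826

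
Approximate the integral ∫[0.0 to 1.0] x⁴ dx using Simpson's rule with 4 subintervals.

f(x) = x⁴
a = 0.0, b = 1.0, n = 4
h = (b - a)/n = 0.250000

Simpson's rule: (h/3)[f(x₀) + 4f(x₁) + 2f(x₂) + ... + f(xₙ)]

x_0 = 0.0000, f(x_0) = 0.000000, coefficient = 1
x_1 = 0.2500, f(x_1) = 0.003906, coefficient = 4
x_2 = 0.5000, f(x_2) = 0.062500, coefficient = 2
x_3 = 0.7500, f(x_3) = 0.316406, coefficient = 4
x_4 = 1.0000, f(x_4) = 1.000000, coefficient = 1

I ≈ (0.250000/3) × 2.406250 = 0.200521
Exact value: 0.200000
Error: 0.000521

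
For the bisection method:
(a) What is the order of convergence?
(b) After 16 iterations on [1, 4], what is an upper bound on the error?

(a) Bisection has linear (order 1) convergence; the error is halved each step.

(b) Error bound = (b-a)/2^n = (4 - 1)/2^{16}
    = 3/2^{16}

(a) 1 (linear); (b) error ≤ 4.58e-05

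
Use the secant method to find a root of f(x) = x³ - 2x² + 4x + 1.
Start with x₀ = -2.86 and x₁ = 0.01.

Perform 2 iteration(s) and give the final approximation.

f(x) = x³ - 2x² + 4x + 1
x₀ = -2.86, x₁ = 0.01

Secant formula: x_{n+1} = x_n - f(x_n)(x_n - x_{n-1})/(f(x_n) - f(x_{n-1}))

Iteration 1:
  f(-2.860000) = -50.192856
  f(0.010000) = 1.039801
  x_2 = 0.010000 - 1.039801×(0.010000 - (-2.860000))/(1.039801 - (-50.192856))
       = -0.048249
Iteration 2:
  f(0.010000) = 1.039801
  f(-0.048249) = 0.802238
  x_3 = -0.048249 - 0.802238×(-0.048249 - 0.010000)/(0.802238 - 1.039801)
       = -0.244951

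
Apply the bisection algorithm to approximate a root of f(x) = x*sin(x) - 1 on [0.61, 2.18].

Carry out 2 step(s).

f(x) = x*sin(x) - 1
Initial interval: [0.61, 2.18]

Iteration 1:
  c_1 = (0.610000 + 2.180000)/2 = 1.395000
  f(c_1) = f(1.395000) = 0.373500
  f(a) × f(c) < 0, new interval: [0.610000, 1.395000]
Iteration 2:
  c_2 = (0.610000 + 1.395000)/2 = 1.002500
  f(c_2) = f(1.002500) = -0.155074
  f(a) × f(c) ≥ 0, new interval: [1.002500, 1.395000]

After 2 iteration(s), the approximation is c_2 = 1.002500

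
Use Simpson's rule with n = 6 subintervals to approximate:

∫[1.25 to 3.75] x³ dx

f(x) = x³
a = 1.25, b = 3.75, n = 6
h = (b - a)/n = 0.416667

Simpson's rule: (h/3)[f(x₀) + 4f(x₁) + 2f(x₂) + ... + f(xₙ)]

x_0 = 1.2500, f(x_0) = 1.953125, coefficient = 1
x_1 = 1.6667, f(x_1) = 4.629630, coefficient = 4
x_2 = 2.0833, f(x_2) = 9.042245, coefficient = 2
x_3 = 2.5000, f(x_3) = 15.625000, coefficient = 4
x_4 = 2.9167, f(x_4) = 24.811921, coefficient = 2
x_5 = 3.3333, f(x_5) = 37.037037, coefficient = 4
x_6 = 3.7500, f(x_6) = 52.734375, coefficient = 1

I ≈ (0.416667/3) × 351.562500 = 48.828125
Exact value: 48.828125
Error: 0.000000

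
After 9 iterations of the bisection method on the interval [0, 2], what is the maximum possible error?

Bisection error bound: |error| ≤ (b-a)/2^n
|error| ≤ (2 - 0)/2^9 = 2/2^9
|error| ≤ 0.0039062500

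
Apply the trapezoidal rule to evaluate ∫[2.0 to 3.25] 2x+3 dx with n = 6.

f(x) = 2x+3
a = 2.0, b = 3.25, n = 6
h = (b - a)/n = 0.208333

Trapezoidal rule: (h/2)[f(x₀) + 2f(x₁) + 2f(x₂) + ... + f(xₙ)]

x_0 = 2.0000, f(x_0) = 7.000000, coefficient = 1
x_1 = 2.2083, f(x_1) = 7.416667, coefficient = 2
x_2 = 2.4167, f(x_2) = 7.833333, coefficient = 2
x_3 = 2.6250, f(x_3) = 8.250000, coefficient = 2
x_4 = 2.8333, f(x_4) = 8.666667, coefficient = 2
x_5 = 3.0417, f(x_5) = 9.083333, coefficient = 2
x_6 = 3.2500, f(x_6) = 9.500000, coefficient = 1

I ≈ (0.208333/2) × 99.000000 = 10.312500
Exact value: 10.312500
Error: 0.000000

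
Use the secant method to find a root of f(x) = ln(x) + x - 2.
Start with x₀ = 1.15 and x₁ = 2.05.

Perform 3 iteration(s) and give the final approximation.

f(x) = ln(x) + x - 2
x₀ = 1.15, x₁ = 2.05

Secant formula: x_{n+1} = x_n - f(x_n)(x_n - x_{n-1})/(f(x_n) - f(x_{n-1}))

Iteration 1:
  f(1.150000) = -0.710238
  f(2.050000) = 0.767840
  x_2 = 2.050000 - 0.767840×(2.050000 - 1.150000)/(0.767840 - (-0.710238))
       = 1.582463
Iteration 2:
  f(2.050000) = 0.767840
  f(1.582463) = 0.041446
  x_3 = 1.582463 - 0.041446×(1.582463 - 2.050000)/(0.041446 - 0.767840)
       = 1.555787
Iteration 3:
  f(1.582463) = 0.041446
  f(1.555787) = -0.002232
  x_4 = 1.555787 - (-0.002232)×(1.555787 - 1.582463)/(-0.002232 - 0.041446)
       = 1.557150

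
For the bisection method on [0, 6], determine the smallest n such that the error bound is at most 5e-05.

We need (b-a)/2^n ≤ 5e-05
(6 - 0)/2^n ≤ 5e-05
6/2^n ≤ 5e-05
2^n ≥ 120000
n ≥ log₂(120000) = 16.87
n ≥ 17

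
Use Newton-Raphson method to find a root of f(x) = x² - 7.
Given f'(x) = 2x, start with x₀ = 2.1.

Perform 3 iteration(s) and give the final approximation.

f(x) = x² - 7
f'(x) = 2x
x₀ = 2.1

Newton-Raphson formula: x_{n+1} = x_n - f(x_n)/f'(x_n)

Iteration 1:
  f(2.100000) = -2.590000
  f'(2.100000) = 4.200000
  x_1 = 2.100000 - (-2.590000)/4.200000 = 2.716667
Iteration 2:
  f(2.716667) = 0.380278
  f'(2.716667) = 5.433333
  x_2 = 2.716667 - 0.380278/5.433333 = 2.646677
Iteration 3:
  f(2.646677) = 0.004899
  f'(2.646677) = 5.293354
  x_3 = 2.646677 - 0.004899/5.293354 = 2.645751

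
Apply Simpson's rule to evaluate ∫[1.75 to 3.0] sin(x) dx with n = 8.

f(x) = sin(x)
a = 1.75, b = 3.0, n = 8
h = (b - a)/n = 0.156250

Simpson's rule: (h/3)[f(x₀) + 4f(x₁) + 2f(x₂) + ... + f(xₙ)]

x_0 = 1.7500, f(x_0) = 0.983986, coefficient = 1
x_1 = 1.9062, f(x_1) = 0.944261, coefficient = 4
x_2 = 2.0625, f(x_2) = 0.881530, coefficient = 2
x_3 = 2.2188, f(x_3) = 0.797321, coefficient = 4
x_4 = 2.3750, f(x_4) = 0.693685, coefficient = 2
x_5 = 2.5312, f(x_5) = 0.573148, coefficient = 4
x_6 = 2.6875, f(x_6) = 0.438647, coefficient = 2
x_7 = 2.8438, f(x_7) = 0.293459, coefficient = 4
x_8 = 3.0000, f(x_8) = 0.141120, coefficient = 1

I ≈ (0.156250/3) × 15.585583 = 0.811749
Exact value: 0.811746
Error: 0.000003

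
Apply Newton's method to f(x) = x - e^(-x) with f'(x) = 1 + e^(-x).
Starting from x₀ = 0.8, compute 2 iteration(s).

f(x) = x - e^(-x)
f'(x) = 1 + e^(-x)
x₀ = 0.8

Newton-Raphson formula: x_{n+1} = x_n - f(x_n)/f'(x_n)

Iteration 1:
  f(0.800000) = 0.350671
  f'(0.800000) = 1.449329
  x_1 = 0.800000 - 0.350671/1.449329 = 0.558046
Iteration 2:
  f(0.558046) = -0.014280
  f'(0.558046) = 1.572326
  x_2 = 0.558046 - (-0.014280)/1.572326 = 0.567128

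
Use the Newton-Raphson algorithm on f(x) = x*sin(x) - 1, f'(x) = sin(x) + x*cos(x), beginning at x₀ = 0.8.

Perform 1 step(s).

f(x) = x*sin(x) - 1
f'(x) = sin(x) + x*cos(x)
x₀ = 0.8

Newton-Raphson formula: x_{n+1} = x_n - f(x_n)/f'(x_n)

Iteration 1:
  f(0.800000) = -0.426115
  f'(0.800000) = 1.274721
  x_1 = 0.800000 - (-0.426115)/1.274721 = 1.134281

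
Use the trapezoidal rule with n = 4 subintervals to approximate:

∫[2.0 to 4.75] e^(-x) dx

f(x) = e^(-x)
a = 2.0, b = 4.75, n = 4
h = (b - a)/n = 0.687500

Trapezoidal rule: (h/2)[f(x₀) + 2f(x₁) + 2f(x₂) + ... + f(xₙ)]

x_0 = 2.0000, f(x_0) = 0.135335, coefficient = 1
x_1 = 2.6875, f(x_1) = 0.068051, coefficient = 2
x_2 = 3.3750, f(x_2) = 0.034218, coefficient = 2
x_3 = 4.0625, f(x_3) = 0.017206, coefficient = 2
x_4 = 4.7500, f(x_4) = 0.008652, coefficient = 1

I ≈ (0.687500/2) × 0.382937 = 0.131635
Exact value: 0.126684
Error: 0.004951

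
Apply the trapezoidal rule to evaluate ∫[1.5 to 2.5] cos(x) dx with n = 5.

f(x) = cos(x)
a = 1.5, b = 2.5, n = 5
h = (b - a)/n = 0.200000

Trapezoidal rule: (h/2)[f(x₀) + 2f(x₁) + 2f(x₂) + ... + f(xₙ)]

x_0 = 1.5000, f(x_0) = 0.070737, coefficient = 1
x_1 = 1.7000, f(x_1) = -0.128844, coefficient = 2
x_2 = 1.9000, f(x_2) = -0.323290, coefficient = 2
x_3 = 2.1000, f(x_3) = -0.504846, coefficient = 2
x_4 = 2.3000, f(x_4) = -0.666276, coefficient = 2
x_5 = 2.5000, f(x_5) = -0.801144, coefficient = 1

I ≈ (0.200000/2) × -3.976919 = -0.397692
Exact value: -0.399023
Error: 0.001331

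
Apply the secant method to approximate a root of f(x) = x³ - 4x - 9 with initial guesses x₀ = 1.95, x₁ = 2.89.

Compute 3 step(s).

f(x) = x³ - 4x - 9
x₀ = 1.95, x₁ = 2.89

Secant formula: x_{n+1} = x_n - f(x_n)(x_n - x_{n-1})/(f(x_n) - f(x_{n-1}))

Iteration 1:
  f(1.950000) = -9.385125
  f(2.890000) = 3.577569
  x_2 = 2.890000 - 3.577569×(2.890000 - 1.950000)/(3.577569 - (-9.385125))
       = 2.630570
Iteration 2:
  f(2.890000) = 3.577569
  f(2.630570) = -1.319007
  x_3 = 2.630570 - (-1.319007)×(2.630570 - 2.890000)/(-1.319007 - 3.577569)
       = 2.700453
Iteration 3:
  f(2.630570) = -1.319007
  f(2.700453) = -0.108897
  x_4 = 2.700453 - (-0.108897)×(2.700453 - 2.630570)/(-0.108897 - (-1.319007))
       = 2.706742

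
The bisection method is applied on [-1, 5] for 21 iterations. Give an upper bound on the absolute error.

Bisection error bound: |error| ≤ (b-a)/2^n
|error| ≤ (5 - (-1))/2^21 = 6/2^21
|error| ≤ 0.0000028610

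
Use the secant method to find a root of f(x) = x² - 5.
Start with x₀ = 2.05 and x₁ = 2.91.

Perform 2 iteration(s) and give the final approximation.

f(x) = x² - 5
x₀ = 2.05, x₁ = 2.91

Secant formula: x_{n+1} = x_n - f(x_n)(x_n - x_{n-1})/(f(x_n) - f(x_{n-1}))

Iteration 1:
  f(2.050000) = -0.797500
  f(2.910000) = 3.468100
  x_2 = 2.910000 - 3.468100×(2.910000 - 2.050000)/(3.468100 - (-0.797500))
       = 2.210786
Iteration 2:
  f(2.910000) = 3.468100
  f(2.210786) = -0.112424
  x_3 = 2.210786 - (-0.112424)×(2.210786 - 2.910000)/(-0.112424 - 3.468100)
       = 2.232741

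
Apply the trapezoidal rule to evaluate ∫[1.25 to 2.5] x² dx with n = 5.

f(x) = x²
a = 1.25, b = 2.5, n = 5
h = (b - a)/n = 0.250000

Trapezoidal rule: (h/2)[f(x₀) + 2f(x₁) + 2f(x₂) + ... + f(xₙ)]

x_0 = 1.2500, f(x_0) = 1.562500, coefficient = 1
x_1 = 1.5000, f(x_1) = 2.250000, coefficient = 2
x_2 = 1.7500, f(x_2) = 3.062500, coefficient = 2
x_3 = 2.0000, f(x_3) = 4.000000, coefficient = 2
x_4 = 2.2500, f(x_4) = 5.062500, coefficient = 2
x_5 = 2.5000, f(x_5) = 6.250000, coefficient = 1

I ≈ (0.250000/2) × 36.562500 = 4.570312
Exact value: 4.557292
Error: 0.013021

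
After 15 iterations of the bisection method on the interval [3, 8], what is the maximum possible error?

Bisection error bound: |error| ≤ (b-a)/2^n
|error| ≤ (8 - 3)/2^15 = 5/2^15
|error| ≤ 0.0001525879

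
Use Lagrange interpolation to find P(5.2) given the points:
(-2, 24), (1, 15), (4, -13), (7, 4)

Lagrange interpolation formula:
P(x) = Σ yᵢ × Lᵢ(x)
where Lᵢ(x) = Π_{j≠i} (x - xⱼ)/(xᵢ - xⱼ)

L_0(5.2) = (5.2 - 1)/(-2 - 1) × (5.2 - 4)/(-2 - 4) × (5.2 - 7)/(-2 - 7) = 0.056000
L_1(5.2) = (5.2 - (-2))/(1 - (-2)) × (5.2 - 4)/(1 - 4) × (5.2 - 7)/(1 - 7) = -0.288000
L_2(5.2) = (5.2 - (-2))/(4 - (-2)) × (5.2 - 1)/(4 - 1) × (5.2 - 7)/(4 - 7) = 1.008000
L_3(5.2) = (5.2 - (-2))/(7 - (-2)) × (5.2 - 1)/(7 - 1) × (5.2 - 4)/(7 - 4) = 0.224000

P(5.2) = 24×L_0(5.2) + 15×L_1(5.2) + (-13)×L_2(5.2) + 4×L_3(5.2)
P(5.2) = -15.184000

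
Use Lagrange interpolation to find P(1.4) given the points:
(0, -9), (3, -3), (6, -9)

Lagrange interpolation formula:
P(x) = Σ yᵢ × Lᵢ(x)
where Lᵢ(x) = Π_{j≠i} (x - xⱼ)/(xᵢ - xⱼ)

L_0(1.4) = (1.4 - 3)/(0 - 3) × (1.4 - 6)/(0 - 6) = 0.408889
L_1(1.4) = (1.4 - 0)/(3 - 0) × (1.4 - 6)/(3 - 6) = 0.715556
L_2(1.4) = (1.4 - 0)/(6 - 0) × (1.4 - 3)/(6 - 3) = -0.124444

P(1.4) = (-9)×L_0(1.4) + (-3)×L_1(1.4) + (-9)×L_2(1.4)
P(1.4) = -4.706667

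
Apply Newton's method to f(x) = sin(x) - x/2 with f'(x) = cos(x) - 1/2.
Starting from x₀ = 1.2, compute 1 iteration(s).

f(x) = sin(x) - x/2
f'(x) = cos(x) - 1/2
x₀ = 1.2

Newton-Raphson formula: x_{n+1} = x_n - f(x_n)/f'(x_n)

Iteration 1:
  f(1.200000) = 0.332039
  f'(1.200000) = -0.137642
  x_1 = 1.200000 - 0.332039/(-0.137642) = 3.612334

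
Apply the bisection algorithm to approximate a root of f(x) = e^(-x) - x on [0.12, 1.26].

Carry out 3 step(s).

f(x) = e^(-x) - x
Initial interval: [0.12, 1.26]

Iteration 1:
  c_1 = (0.120000 + 1.260000)/2 = 0.690000
  f(c_1) = f(0.690000) = -0.188424
  f(a) × f(c) < 0, new interval: [0.120000, 0.690000]
Iteration 2:
  c_2 = (0.120000 + 0.690000)/2 = 0.405000
  f(c_2) = f(0.405000) = 0.261977
  f(a) × f(c) ≥ 0, new interval: [0.405000, 0.690000]
Iteration 3:
  c_3 = (0.405000 + 0.690000)/2 = 0.547500
  f(c_3) = f(0.547500) = 0.030894
  f(a) × f(c) ≥ 0, new interval: [0.547500, 0.690000]

After 3 iteration(s), the approximation is c_3 = 0.547500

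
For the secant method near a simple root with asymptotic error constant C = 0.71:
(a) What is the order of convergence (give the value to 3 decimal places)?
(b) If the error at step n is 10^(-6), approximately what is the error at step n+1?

(a) Secant method has superlinear convergence with order φ = (1+√5)/2 ≈ 1.618.
    This means |e_{n+1}| ≈ C|e_n|^1.618.

(b) With |e_n| = 10^(-6) and C = 0.71:
    |e_{n+1}| ≈ 0.71 × (10^(-6))^1.618 = 0.71 × 10^(-9.71)

(a) ≈ 1.618 (golden ratio); (b) |e_{n+1}| ≈ 1.390e-10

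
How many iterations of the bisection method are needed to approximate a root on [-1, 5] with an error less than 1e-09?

We need (b-a)/2^n ≤ 1e-09
(5 - (-1))/2^n ≤ 1e-09
6/2^n ≤ 1e-09
2^n ≥ 6000000000
n ≥ log₂(6000000000) = 32.48
n ≥ 33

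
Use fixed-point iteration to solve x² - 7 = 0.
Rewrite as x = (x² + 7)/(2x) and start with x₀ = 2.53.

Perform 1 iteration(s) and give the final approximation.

Equation: x² - 7 = 0
Fixed-point form: x = (x² + 7)/(2x)
x₀ = 2.53

x_1 = g(2.530000) = 2.648399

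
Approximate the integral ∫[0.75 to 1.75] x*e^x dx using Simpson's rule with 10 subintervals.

f(x) = x*e^x
a = 0.75, b = 1.75, n = 10
h = (b - a)/n = 0.100000

Simpson's rule: (h/3)[f(x₀) + 4f(x₁) + 2f(x₂) + ... + f(xₙ)]

x_0 = 0.7500, f(x_0) = 1.587750, coefficient = 1
x_1 = 0.8500, f(x_1) = 1.988700, coefficient = 4
x_2 = 0.9500, f(x_2) = 2.456424, coefficient = 2
x_3 = 1.0500, f(x_3) = 3.000534, coefficient = 4
x_4 = 1.1500, f(x_4) = 3.631922, coefficient = 2
x_5 = 1.2500, f(x_5) = 4.362929, coefficient = 4
x_6 = 1.3500, f(x_6) = 5.207524, coefficient = 2
x_7 = 1.4500, f(x_7) = 6.181516, coefficient = 4
x_8 = 1.5500, f(x_8) = 7.302779, coefficient = 2
x_9 = 1.6500, f(x_9) = 8.591517, coefficient = 4
x_10 = 1.7500, f(x_10) = 10.070555, coefficient = 1

I ≈ (0.100000/3) × 145.356383 = 4.845213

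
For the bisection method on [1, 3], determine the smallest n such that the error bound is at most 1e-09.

We need (b-a)/2^n ≤ 1e-09
(3 - 1)/2^n ≤ 1e-09
2/2^n ≤ 1e-09
2^n ≥ 2000000000
n ≥ log₂(2000000000) = 30.90
n ≥ 31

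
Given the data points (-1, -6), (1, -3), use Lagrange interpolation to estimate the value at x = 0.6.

Lagrange interpolation formula:
P(x) = Σ yᵢ × Lᵢ(x)
where Lᵢ(x) = Π_{j≠i} (x - xⱼ)/(xᵢ - xⱼ)

L_0(0.6) = (0.6 - 1)/(-1 - 1) = 0.200000
L_1(0.6) = (0.6 - (-1))/(1 - (-1)) = 0.800000

P(0.6) = (-6)×L_0(0.6) + (-3)×L_1(0.6)
P(0.6) = -3.600000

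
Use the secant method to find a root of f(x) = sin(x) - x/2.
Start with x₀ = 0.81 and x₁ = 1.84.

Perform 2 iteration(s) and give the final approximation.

f(x) = sin(x) - x/2
x₀ = 0.81, x₁ = 1.84

Secant formula: x_{n+1} = x_n - f(x_n)(x_n - x_{n-1})/(f(x_n) - f(x_{n-1}))

Iteration 1:
  f(0.810000) = 0.319287
  f(1.840000) = 0.043983
  x_2 = 1.840000 - 0.043983×(1.840000 - 0.810000)/(0.043983 - 0.319287)
       = 2.004554
Iteration 2:
  f(1.840000) = 0.043983
  f(2.004554) = -0.094884
  x_3 = 2.004554 - (-0.094884)×(2.004554 - 1.840000)/(-0.094884 - 0.043983)
       = 1.892119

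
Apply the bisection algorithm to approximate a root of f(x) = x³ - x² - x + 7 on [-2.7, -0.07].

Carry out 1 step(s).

f(x) = x³ - x² - x + 7
Initial interval: [-2.7, -0.07]

Iteration 1:
  c_1 = (-2.700000 + (-0.070000))/2 = -1.385000
  f(c_1) = f(-1.385000) = 3.810033
  f(a) × f(c) < 0, new interval: [-2.700000, -1.385000]

After 1 iteration(s), the approximation is c_1 = -1.385000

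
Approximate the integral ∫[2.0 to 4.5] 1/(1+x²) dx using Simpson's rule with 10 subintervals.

f(x) = 1/(1+x²)
a = 2.0, b = 4.5, n = 10
h = (b - a)/n = 0.250000

Simpson's rule: (h/3)[f(x₀) + 4f(x₁) + 2f(x₂) + ... + f(xₙ)]

x_0 = 2.0000, f(x_0) = 0.200000, coefficient = 1
x_1 = 2.2500, f(x_1) = 0.164948, coefficient = 4
x_2 = 2.5000, f(x_2) = 0.137931, coefficient = 2
x_3 = 2.7500, f(x_3) = 0.116788, coefficient = 4
x_4 = 3.0000, f(x_4) = 0.100000, coefficient = 2
x_5 = 3.2500, f(x_5) = 0.086486, coefficient = 4
x_6 = 3.5000, f(x_6) = 0.075472, coefficient = 2
x_7 = 3.7500, f(x_7) = 0.066390, coefficient = 4
x_8 = 4.0000, f(x_8) = 0.058824, coefficient = 2
x_9 = 4.2500, f(x_9) = 0.052459, coefficient = 4
x_10 = 4.5000, f(x_10) = 0.047059, coefficient = 1

I ≈ (0.250000/3) × 2.939801 = 0.244983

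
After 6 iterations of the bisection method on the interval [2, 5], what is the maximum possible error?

Bisection error bound: |error| ≤ (b-a)/2^n
|error| ≤ (5 - 2)/2^6 = 3/2^6
|error| ≤ 0.0468750000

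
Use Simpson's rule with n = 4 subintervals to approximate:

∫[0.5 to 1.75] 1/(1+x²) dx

f(x) = 1/(1+x²)
a = 0.5, b = 1.75, n = 4
h = (b - a)/n = 0.312500

Simpson's rule: (h/3)[f(x₀) + 4f(x₁) + 2f(x₂) + ... + f(xₙ)]

x_0 = 0.5000, f(x_0) = 0.800000, coefficient = 1
x_1 = 0.8125, f(x_1) = 0.602353, coefficient = 4
x_2 = 1.1250, f(x_2) = 0.441379, coefficient = 2
x_3 = 1.4375, f(x_3) = 0.326115, coefficient = 4
x_4 = 1.7500, f(x_4) = 0.246154, coefficient = 1

I ≈ (0.312500/3) × 5.642783 = 0.587790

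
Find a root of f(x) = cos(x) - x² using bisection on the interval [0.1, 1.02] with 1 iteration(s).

f(x) = cos(x) - x²
Initial interval: [0.1, 1.02]

Iteration 1:
  c_1 = (0.100000 + 1.020000)/2 = 0.560000
  f(c_1) = f(0.560000) = 0.533655
  f(a) × f(c) ≥ 0, new interval: [0.560000, 1.020000]

After 1 iteration(s), the approximation is c_1 = 0.560000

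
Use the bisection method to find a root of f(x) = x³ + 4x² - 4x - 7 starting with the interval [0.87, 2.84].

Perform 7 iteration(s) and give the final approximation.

f(x) = x³ + 4x² - 4x - 7
Initial interval: [0.87, 2.84]

Iteration 1:
  c_1 = (0.870000 + 2.840000)/2 = 1.855000
  f(c_1) = f(1.855000) = 5.727201
  f(a) × f(c) < 0, new interval: [0.870000, 1.855000]
Iteration 2:
  c_2 = (0.870000 + 1.855000)/2 = 1.362500
  f(c_2) = f(1.362500) = -2.495021
  f(a) × f(c) ≥ 0, new interval: [1.362500, 1.855000]
Iteration 3:
  c_3 = (1.362500 + 1.855000)/2 = 1.608750
  f(c_3) = f(1.608750) = 1.080874
  f(a) × f(c) < 0, new interval: [1.362500, 1.608750]
Iteration 4:
  c_4 = (1.362500 + 1.608750)/2 = 1.485625
  f(c_4) = f(1.485625) = -0.835278
  f(a) × f(c) ≥ 0, new interval: [1.485625, 1.608750]
Iteration 5:
  c_5 = (1.485625 + 1.608750)/2 = 1.547188
  f(c_5) = f(1.547188) = 0.090047
  f(a) × f(c) < 0, new interval: [1.485625, 1.547188]
Iteration 6:
  c_6 = (1.485625 + 1.547188)/2 = 1.516406
  f(c_6) = f(1.516406) = -0.380715
  f(a) × f(c) ≥ 0, new interval: [1.516406, 1.547188]
Iteration 7:
  c_7 = (1.516406 + 1.547188)/2 = 1.531797
  f(c_7) = f(1.531797) = -0.147370
  f(a) × f(c) ≥ 0, new interval: [1.531797, 1.547188]

After 7 iteration(s), the approximation is c_7 = 1.531797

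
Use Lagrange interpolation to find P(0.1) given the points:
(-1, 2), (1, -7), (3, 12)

Lagrange interpolation formula:
P(x) = Σ yᵢ × Lᵢ(x)
where Lᵢ(x) = Π_{j≠i} (x - xⱼ)/(xᵢ - xⱼ)

L_0(0.1) = (0.1 - 1)/(-1 - 1) × (0.1 - 3)/(-1 - 3) = 0.326250
L_1(0.1) = (0.1 - (-1))/(1 - (-1)) × (0.1 - 3)/(1 - 3) = 0.797500
L_2(0.1) = (0.1 - (-1))/(3 - (-1)) × (0.1 - 1)/(3 - 1) = -0.123750

P(0.1) = 2×L_0(0.1) + (-7)×L_1(0.1) + 12×L_2(0.1)
P(0.1) = -6.415000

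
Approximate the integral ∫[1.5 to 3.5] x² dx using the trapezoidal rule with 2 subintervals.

f(x) = x²
a = 1.5, b = 3.5, n = 2
h = (b - a)/n = 1.000000

Trapezoidal rule: (h/2)[f(x₀) + 2f(x₁) + 2f(x₂) + ... + f(xₙ)]

x_0 = 1.5000, f(x_0) = 2.250000, coefficient = 1
x_1 = 2.5000, f(x_1) = 6.250000, coefficient = 2
x_2 = 3.5000, f(x_2) = 12.250000, coefficient = 1

I ≈ (1.000000/2) × 27.000000 = 13.500000
Exact value: 13.166667
Error: 0.333333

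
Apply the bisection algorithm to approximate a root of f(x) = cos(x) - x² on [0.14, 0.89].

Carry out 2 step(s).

f(x) = cos(x) - x²
Initial interval: [0.14, 0.89]

Iteration 1:
  c_1 = (0.140000 + 0.890000)/2 = 0.515000
  f(c_1) = f(0.515000) = 0.605068
  f(a) × f(c) ≥ 0, new interval: [0.515000, 0.890000]
Iteration 2:
  c_2 = (0.515000 + 0.890000)/2 = 0.702500
  f(c_2) = f(0.702500) = 0.269723
  f(a) × f(c) ≥ 0, new interval: [0.702500, 0.890000]

After 2 iteration(s), the approximation is c_2 = 0.702500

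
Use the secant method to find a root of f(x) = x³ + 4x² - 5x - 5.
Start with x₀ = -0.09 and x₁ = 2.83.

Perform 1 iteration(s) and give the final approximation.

f(x) = x³ + 4x² - 5x - 5
x₀ = -0.09, x₁ = 2.83

Secant formula: x_{n+1} = x_n - f(x_n)(x_n - x_{n-1})/(f(x_n) - f(x_{n-1}))

Iteration 1:
  f(-0.090000) = -4.518329
  f(2.830000) = 35.550787
  x_2 = 2.830000 - 35.550787×(2.830000 - (-0.090000))/(35.550787 - (-4.518329))
       = 0.239269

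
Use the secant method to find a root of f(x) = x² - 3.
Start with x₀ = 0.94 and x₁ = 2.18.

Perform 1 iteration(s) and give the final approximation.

f(x) = x² - 3
x₀ = 0.94, x₁ = 2.18

Secant formula: x_{n+1} = x_n - f(x_n)(x_n - x_{n-1})/(f(x_n) - f(x_{n-1}))

Iteration 1:
  f(0.940000) = -2.116400
  f(2.180000) = 1.752400
  x_2 = 2.180000 - 1.752400×(2.180000 - 0.940000)/(1.752400 - (-2.116400))
       = 1.618333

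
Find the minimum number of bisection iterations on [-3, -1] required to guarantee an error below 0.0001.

We need (b-a)/2^n ≤ 0.0001
(-1 - (-3))/2^n ≤ 0.0001
2/2^n ≤ 0.0001
2^n ≥ 20000
n ≥ log₂(20000) = 14.29
n ≥ 15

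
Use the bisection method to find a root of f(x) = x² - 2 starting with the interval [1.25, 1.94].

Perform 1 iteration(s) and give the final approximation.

f(x) = x² - 2
Initial interval: [1.25, 1.94]

Iteration 1:
  c_1 = (1.250000 + 1.940000)/2 = 1.595000
  f(c_1) = f(1.595000) = 0.544025
  f(a) × f(c) < 0, new interval: [1.250000, 1.595000]

After 1 iteration(s), the approximation is c_1 = 1.595000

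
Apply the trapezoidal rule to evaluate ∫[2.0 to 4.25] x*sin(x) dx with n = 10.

f(x) = x*sin(x)
a = 2.0, b = 4.25, n = 10
h = (b - a)/n = 0.225000

Trapezoidal rule: (h/2)[f(x₀) + 2f(x₁) + 2f(x₂) + ... + f(xₙ)]

x_0 = 2.0000, f(x_0) = 1.818595, coefficient = 1
x_1 = 2.2250, f(x_1) = 1.765610, coefficient = 2
x_2 = 2.4500, f(x_2) = 1.562524, coefficient = 2
x_3 = 2.6750, f(x_3) = 1.203337, coefficient = 2
x_4 = 2.9000, f(x_4) = 0.693823, coefficient = 2
x_5 = 3.1250, f(x_5) = 0.051850, coefficient = 2
x_6 = 3.3500, f(x_6) = -0.693122, coefficient = 2
x_7 = 3.5750, f(x_7) = -1.501377, coefficient = 2
x_8 = 3.8000, f(x_8) = -2.325060, coefficient = 2
x_9 = 4.0250, f(x_9) = -3.110944, coefficient = 2
x_10 = 4.2500, f(x_10) = -3.803705, coefficient = 1

I ≈ (0.225000/2) × -6.691827 = -0.752831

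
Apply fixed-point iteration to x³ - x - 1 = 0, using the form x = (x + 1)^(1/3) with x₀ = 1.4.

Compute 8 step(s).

Equation: x³ - x - 1 = 0
Fixed-point form: x = (x + 1)^(1/3)
x₀ = 1.4

x_1 = g(1.400000) = 1.338866
x_2 = g(1.338866) = 1.327400
x_3 = g(1.327400) = 1.325227
x_4 = g(1.325227) = 1.324815
x_5 = g(1.324815) = 1.324736
x_6 = g(1.324736) = 1.324721
x_7 = g(1.324721) = 1.324719
x_8 = g(1.324719) = 1.324718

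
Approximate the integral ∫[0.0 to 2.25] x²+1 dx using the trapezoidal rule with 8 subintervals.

f(x) = x²+1
a = 0.0, b = 2.25, n = 8
h = (b - a)/n = 0.281250

Trapezoidal rule: (h/2)[f(x₀) + 2f(x₁) + 2f(x₂) + ... + f(xₙ)]

x_0 = 0.0000, f(x_0) = 1.000000, coefficient = 1
x_1 = 0.2812, f(x_1) = 1.079102, coefficient = 2
x_2 = 0.5625, f(x_2) = 1.316406, coefficient = 2
x_3 = 0.8438, f(x_3) = 1.711914, coefficient = 2
x_4 = 1.1250, f(x_4) = 2.265625, coefficient = 2
x_5 = 1.4062, f(x_5) = 2.977539, coefficient = 2
x_6 = 1.6875, f(x_6) = 3.847656, coefficient = 2
x_7 = 1.9688, f(x_7) = 4.875977, coefficient = 2
x_8 = 2.2500, f(x_8) = 6.062500, coefficient = 1

I ≈ (0.281250/2) × 43.210938 = 6.076538
Exact value: 6.046875
Error: 0.029663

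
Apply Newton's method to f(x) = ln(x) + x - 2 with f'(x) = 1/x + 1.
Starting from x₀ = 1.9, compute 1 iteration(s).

f(x) = ln(x) + x - 2
f'(x) = 1/x + 1
x₀ = 1.9

Newton-Raphson formula: x_{n+1} = x_n - f(x_n)/f'(x_n)

Iteration 1:
  f(1.900000) = 0.541854
  f'(1.900000) = 1.526316
  x_1 = 1.900000 - 0.541854/1.526316 = 1.544992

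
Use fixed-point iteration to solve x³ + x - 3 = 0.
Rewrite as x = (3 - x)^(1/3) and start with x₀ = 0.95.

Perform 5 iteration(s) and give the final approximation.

Equation: x³ + x - 3 = 0
Fixed-point form: x = (3 - x)^(1/3)
x₀ = 0.95

x_1 = g(0.950000) = 1.270334
x_2 = g(1.270334) = 1.200386
x_3 = g(1.200386) = 1.216354
x_4 = g(1.216354) = 1.212745
x_5 = g(1.212745) = 1.213563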